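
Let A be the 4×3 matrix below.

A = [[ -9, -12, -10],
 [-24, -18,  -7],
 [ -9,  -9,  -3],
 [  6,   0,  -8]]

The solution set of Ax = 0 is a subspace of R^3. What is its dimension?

0

Row reduce to echelon form.
R2 ← R2 − (8/3)·R1: [0, 14, 59/3]
R3 ← R3 − R1: [0, 3, 7]
R4 ← R4 + (2/3)·R1: [0, -8, -44/3]
R3 ← R3 − (3/14)·R2: [0, 0, 39/14]
R4 ← R4 + (4/7)·R2: [0, 0, -24/7]
R4 ← R4 + (16/13)·R3: [0, 0, 0]
3 nonzero rows, so rank(A) = 3.
A has 3 columns; by rank–nullity, nullity = 3 − 3 = 0.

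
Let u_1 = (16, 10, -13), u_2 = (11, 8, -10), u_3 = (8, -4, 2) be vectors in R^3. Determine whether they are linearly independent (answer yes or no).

no

Form the matrix with these vectors as rows and row reduce.
R2 ← R2 − (11/16)·R1: [0, 9/8, -17/16]
R3 ← R3 − (1/2)·R1: [0, -9, 17/2]
R3 ← R3 + (8)·R2: [0, 0, 0]
2 nonzero rows, so the 3 vectors span a space of dimension 2.
Since 2 < 3, the vectors are linearly dependent.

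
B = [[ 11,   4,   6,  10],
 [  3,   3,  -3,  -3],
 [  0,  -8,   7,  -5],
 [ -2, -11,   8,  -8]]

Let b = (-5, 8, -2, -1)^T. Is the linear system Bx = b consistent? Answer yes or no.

no

Row reduce the augmented matrix [B | b].
R2 ← R2 − (3/11)·R1: [0, 21/11, -51/11, -63/11, 103/11]
R4 ← R4 + (2/11)·R1: [0, -113/11, 100/11, -68/11, -21/11]
R3 ← R3 + (88/21)·R2: [0, 0, -87/7, -29, 782/21]
R4 ← R4 + (113/21)·R2: [0, 0, -111/7, -37, 1018/21]
R4 ← R4 − (37/29)·R3: [0, 0, 0, 0, 28/29]
The echelon form has 4 nonzero rows; the last pivot sits in the augmented column, so rank(B) = 3 but rank([B|b]) = 4.
Since the ranks differ, the system is inconsistent.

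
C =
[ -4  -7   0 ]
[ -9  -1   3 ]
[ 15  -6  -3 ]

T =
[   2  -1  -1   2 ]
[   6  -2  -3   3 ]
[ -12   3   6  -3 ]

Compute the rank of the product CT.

2

First compute CT:
[[-50,  18,  25, -29],
 [-60,  20,  30, -30],
 [ 30, -12, -15,  21]]
Now row reduce the product.
R2 ← R2 − (6/5)·R1: [0, -8/5, 0, 24/5]
R3 ← R3 + (3/5)·R1: [0, -6/5, 0, 18/5]
R3 ← R3 − (3/4)·R2: [0, 0, 0, 0]
2 nonzero rows, so rank(CT) = 2.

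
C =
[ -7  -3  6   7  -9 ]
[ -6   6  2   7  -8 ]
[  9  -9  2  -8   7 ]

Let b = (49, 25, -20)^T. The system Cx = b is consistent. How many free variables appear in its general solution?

2

Row reduce the augmented matrix [C | b].
R2 ← R2 − (6/7)·R1: [0, 60/7, -22/7, 1, -2/7, -17]
R3 ← R3 + (9/7)·R1: [0, -90/7, 68/7, 1, -32/7, 43]
R3 ← R3 + (3/2)·R2: [0, 0, 5, 5/2, -5, 35/2]
The echelon form has 3 nonzero rows, and every pivot lies in the first 5 columns, so rank(C) = rank([C|b]) = 3.
The system is consistent.
Free variables = (unknowns) − (rank) = 5 − 3 = 2.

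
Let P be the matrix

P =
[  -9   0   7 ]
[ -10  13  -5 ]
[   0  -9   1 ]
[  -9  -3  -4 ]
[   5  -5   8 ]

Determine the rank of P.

Row reduce to echelon form.
R2 ← R2 − (10/9)·R1: [0, 13, -115/9]
R4 ← R4 − R1: [0, -3, -11]
R5 ← R5 + (5/9)·R1: [0, -5, 107/9]
R3 ← R3 + (9/13)·R2: [0, 0, -102/13]
R4 ← R4 + (3/13)·R2: [0, 0, -544/39]
R5 ← R5 + (5/13)·R2: [0, 0, 272/39]
R4 ← R4 − (16/9)·R3: [0, 0, 0]
R5 ← R5 + (8/9)·R3: [0, 0, 0]
Echelon form has 3 nonzero rows, so rank(P) = 3.

3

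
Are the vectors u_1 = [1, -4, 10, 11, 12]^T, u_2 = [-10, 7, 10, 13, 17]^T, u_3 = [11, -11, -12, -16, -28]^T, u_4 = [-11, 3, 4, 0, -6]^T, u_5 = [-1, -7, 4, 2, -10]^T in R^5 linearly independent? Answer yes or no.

Form the matrix with these vectors as rows and row reduce.
R2 ← R2 + (10)·R1: [0, -33, 110, 123, 137]
R3 ← R3 − (11)·R1: [0, 33, -122, -137, -160]
R4 ← R4 + (11)·R1: [0, -41, 114, 121, 126]
R5 ← R5 + R1: [0, -11, 14, 13, 2]
R3 ← R3 + R2: [0, 0, -12, -14, -23]
R4 ← R4 − (41/33)·R2: [0, 0, -68/3, -350/11, -1459/33]
R5 ← R5 − (1/3)·R2: [0, 0, -68/3, -28, -131/3]
R4 ← R4 − (17/9)·R3: [0, 0, 0, -532/99, -76/99]
R5 ← R5 − (17/9)·R3: [0, 0, 0, -14/9, -2/9]
R5 ← R5 − (11/38)·R4: [0, 0, 0, 0, 0]
4 nonzero rows, so the 5 vectors span a space of dimension 4.
Since 4 < 5, the vectors are linearly dependent.

no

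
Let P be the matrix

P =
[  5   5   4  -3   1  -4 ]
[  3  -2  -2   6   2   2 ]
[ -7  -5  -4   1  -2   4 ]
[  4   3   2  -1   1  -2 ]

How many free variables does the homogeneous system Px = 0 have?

Row reduce to echelon form.
R2 ← R2 − (3/5)·R1: [0, -5, -22/5, 39/5, 7/5, 22/5]
R3 ← R3 + (7/5)·R1: [0, 2, 8/5, -16/5, -3/5, -8/5]
R4 ← R4 − (4/5)·R1: [0, -1, -6/5, 7/5, 1/5, 6/5]
R3 ← R3 + (2/5)·R2: [0, 0, -4/25, -2/25, -1/25, 4/25]
R4 ← R4 − (1/5)·R2: [0, 0, -8/25, -4/25, -2/25, 8/25]
R4 ← R4 − (2)·R3: [0, 0, 0, 0, 0, 0]
3 nonzero rows, so rank(P) = 3.
P has 6 columns; by rank–nullity, nullity = 6 − 3 = 3.

3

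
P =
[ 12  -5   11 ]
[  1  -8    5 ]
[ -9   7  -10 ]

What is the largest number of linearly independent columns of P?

2

Row reduce to echelon form.
R2 ← R2 − (1/12)·R1: [0, -91/12, 49/12]
R3 ← R3 + (3/4)·R1: [0, 13/4, -7/4]
R3 ← R3 + (3/7)·R2: [0, 0, 0]
Echelon form has 2 nonzero rows, so rank(P) = 2.
The rank gives the maximum number of linearly independent columns: 2.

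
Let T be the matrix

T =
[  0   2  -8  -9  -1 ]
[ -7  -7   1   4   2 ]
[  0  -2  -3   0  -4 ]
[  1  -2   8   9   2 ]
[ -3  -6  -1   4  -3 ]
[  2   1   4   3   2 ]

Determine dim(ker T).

Row reduce to echelon form.
Swap R1 ↔ R2
R4 ← R4 + (1/7)·R1: [0, -3, 57/7, 67/7, 16/7]
R5 ← R5 − (3/7)·R1: [0, -3, -10/7, 16/7, -27/7]
R6 ← R6 + (2/7)·R1: [0, -1, 30/7, 29/7, 18/7]
R3 ← R3 + R2: [0, 0, -11, -9, -5]
R4 ← R4 + (3/2)·R2: [0, 0, -27/7, -55/14, 11/14]
R5 ← R5 + (3/2)·R2: [0, 0, -94/7, -157/14, -75/14]
R6 ← R6 + (1/2)·R2: [0, 0, 2/7, -5/14, 29/14]
R4 ← R4 − (27/77)·R3: [0, 0, 0, -17/22, 391/154]
R5 ← R5 − (94/77)·R3: [0, 0, 0, -5/22, 115/154]
R6 ← R6 + (2/77)·R3: [0, 0, 0, -13/22, 299/154]
R5 ← R5 − (5/17)·R4: [0, 0, 0, 0, 0]
R6 ← R6 − (13/17)·R4: [0, 0, 0, 0, 0]
4 nonzero rows, so rank(T) = 4.
T has 5 columns; by rank–nullity, nullity = 5 − 4 = 1.

1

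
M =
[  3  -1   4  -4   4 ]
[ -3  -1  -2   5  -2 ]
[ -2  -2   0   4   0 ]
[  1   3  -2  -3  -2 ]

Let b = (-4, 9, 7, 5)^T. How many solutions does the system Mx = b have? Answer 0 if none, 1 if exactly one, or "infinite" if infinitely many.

0

Row reduce the augmented matrix [M | b].
R2 ← R2 + R1: [0, -2, 2, 1, 2, 5]
R3 ← R3 + (2/3)·R1: [0, -8/3, 8/3, 4/3, 8/3, 13/3]
R4 ← R4 − (1/3)·R1: [0, 10/3, -10/3, -5/3, -10/3, 19/3]
R3 ← R3 − (4/3)·R2: [0, 0, 0, 0, 0, -7/3]
R4 ← R4 + (5/3)·R2: [0, 0, 0, 0, 0, 44/3]
R4 ← R4 + (44/7)·R3: [0, 0, 0, 0, 0, 0]
The echelon form has 3 nonzero rows; the last pivot sits in the augmented column, so rank(M) = 2 but rank([M|b]) = 3.
Since the ranks differ, the system is inconsistent.
It has no solutions.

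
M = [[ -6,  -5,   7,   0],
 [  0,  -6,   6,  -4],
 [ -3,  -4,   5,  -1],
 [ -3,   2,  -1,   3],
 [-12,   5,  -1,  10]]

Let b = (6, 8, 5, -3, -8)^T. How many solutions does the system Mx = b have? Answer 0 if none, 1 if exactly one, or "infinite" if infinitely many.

infinite

Row reduce the augmented matrix [M | b].
R3 ← R3 − (1/2)·R1: [0, -3/2, 3/2, -1, 2]
R4 ← R4 − (1/2)·R1: [0, 9/2, -9/2, 3, -6]
R5 ← R5 − (2)·R1: [0, 15, -15, 10, -20]
R3 ← R3 − (1/4)·R2: [0, 0, 0, 0, 0]
R4 ← R4 + (3/4)·R2: [0, 0, 0, 0, 0]
R5 ← R5 + (5/2)·R2: [0, 0, 0, 0, 0]
The echelon form has 2 nonzero rows, and every pivot lies in the first 4 columns, so rank(M) = rank([M|b]) = 2.
The system is consistent.
rank = 2 < 4 unknowns, so there are infinitely many solutions.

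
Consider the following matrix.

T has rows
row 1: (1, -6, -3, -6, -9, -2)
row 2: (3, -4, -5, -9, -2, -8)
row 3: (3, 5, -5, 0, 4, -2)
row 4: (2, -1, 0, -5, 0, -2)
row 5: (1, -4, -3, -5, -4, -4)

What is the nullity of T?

Row reduce to echelon form.
R2 ← R2 − (3)·R1: [0, 14, 4, 9, 25, -2]
R3 ← R3 − (3)·R1: [0, 23, 4, 18, 31, 4]
R4 ← R4 − (2)·R1: [0, 11, 6, 7, 18, 2]
R5 ← R5 − R1: [0, 2, 0, 1, 5, -2]
R3 ← R3 − (23/14)·R2: [0, 0, -18/7, 45/14, -141/14, 51/7]
R4 ← R4 − (11/14)·R2: [0, 0, 20/7, -1/14, -23/14, 25/7]
R5 ← R5 − (1/7)·R2: [0, 0, -4/7, -2/7, 10/7, -12/7]
R4 ← R4 + (10/9)·R3: [0, 0, 0, 7/2, -77/6, 35/3]
R5 ← R5 − (2/9)·R3: [0, 0, 0, -1, 11/3, -10/3]
R5 ← R5 + (2/7)·R4: [0, 0, 0, 0, 0, 0]
4 nonzero rows, so rank(T) = 4.
T has 6 columns; by rank–nullity, nullity = 6 − 4 = 2.

2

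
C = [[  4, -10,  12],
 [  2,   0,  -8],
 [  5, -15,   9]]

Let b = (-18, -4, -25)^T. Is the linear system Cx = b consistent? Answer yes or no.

Row reduce the augmented matrix [C | b].
R2 ← R2 − (1/2)·R1: [0, 5, -14, 5]
R3 ← R3 − (5/4)·R1: [0, -5/2, -6, -5/2]
R3 ← R3 + (1/2)·R2: [0, 0, -13, 0]
The echelon form has 3 nonzero rows, and every pivot lies in the first 3 columns, so rank(C) = rank([C|b]) = 3.
The system is consistent.

yes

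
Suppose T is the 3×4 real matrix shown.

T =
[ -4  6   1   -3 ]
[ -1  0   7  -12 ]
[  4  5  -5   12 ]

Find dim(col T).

3

Row reduce to echelon form.
R2 ← R2 − (1/4)·R1: [0, -3/2, 27/4, -45/4]
R3 ← R3 + R1: [0, 11, -4, 9]
R3 ← R3 + (22/3)·R2: [0, 0, 91/2, -147/2]
Echelon form has 3 nonzero rows, so rank(T) = 3.
The column space has dimension equal to the rank: 3.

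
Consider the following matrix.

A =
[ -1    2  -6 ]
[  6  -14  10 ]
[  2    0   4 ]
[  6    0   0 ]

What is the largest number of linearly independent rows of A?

3

Row reduce to echelon form.
R2 ← R2 + (6)·R1: [0, -2, -26]
R3 ← R3 + (2)·R1: [0, 4, -8]
R4 ← R4 + (6)·R1: [0, 12, -36]
R3 ← R3 + (2)·R2: [0, 0, -60]
R4 ← R4 + (6)·R2: [0, 0, -192]
R4 ← R4 − (16/5)·R3: [0, 0, 0]
Echelon form has 3 nonzero rows, so rank(A) = 3.
The rank gives the maximum number of linearly independent rows: 3.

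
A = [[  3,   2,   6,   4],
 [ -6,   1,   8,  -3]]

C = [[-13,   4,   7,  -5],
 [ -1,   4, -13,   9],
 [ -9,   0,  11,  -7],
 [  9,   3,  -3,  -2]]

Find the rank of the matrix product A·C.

First compute AC:
[[-59,  32,  49, -47],
 [-22, -29,  42, -11]]
Now row reduce the product.
R2 ← R2 − (22/59)·R1: [0, -2415/59, 1400/59, 385/59]
2 nonzero rows, so rank(AC) = 2.

2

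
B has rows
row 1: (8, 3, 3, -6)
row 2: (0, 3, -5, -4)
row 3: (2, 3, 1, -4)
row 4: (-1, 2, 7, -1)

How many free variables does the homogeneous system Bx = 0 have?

Row reduce to echelon form.
R3 ← R3 − (1/4)·R1: [0, 9/4, 1/4, -5/2]
R4 ← R4 + (1/8)·R1: [0, 19/8, 59/8, -7/4]
R3 ← R3 − (3/4)·R2: [0, 0, 4, 1/2]
R4 ← R4 − (19/24)·R2: [0, 0, 34/3, 17/12]
R4 ← R4 − (17/6)·R3: [0, 0, 0, 0]
3 nonzero rows, so rank(B) = 3.
B has 4 columns; by rank–nullity, nullity = 4 − 3 = 1.

1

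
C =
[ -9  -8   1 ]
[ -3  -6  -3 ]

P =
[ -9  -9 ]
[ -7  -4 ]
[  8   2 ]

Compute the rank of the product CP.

First compute CP:
[[145, 115],
 [ 45,  45]]
Now row reduce the product.
R2 ← R2 − (9/29)·R1: [0, 270/29]
2 nonzero rows, so rank(CP) = 2.

2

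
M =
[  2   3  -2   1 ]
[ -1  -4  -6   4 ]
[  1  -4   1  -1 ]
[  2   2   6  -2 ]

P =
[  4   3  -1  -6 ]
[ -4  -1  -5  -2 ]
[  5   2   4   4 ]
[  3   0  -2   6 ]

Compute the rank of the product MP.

First compute MP:
[[-11,  -1, -27, -20],
 [ -6, -11, -11,  14],
 [ 22,   9,  25,   0],
 [ 24,  16,  16,  -4]]
Now row reduce the product.
R2 ← R2 − (6/11)·R1: [0, -115/11, 41/11, 274/11]
R3 ← R3 + (2)·R1: [0, 7, -29, -40]
R4 ← R4 + (24/11)·R1: [0, 152/11, -472/11, -524/11]
R3 ← R3 + (77/115)·R2: [0, 0, -3048/115, -2682/115]
R4 ← R4 + (152/115)·R2: [0, 0, -4368/115, -1692/115]
R4 ← R4 − (182/127)·R3: [0, 0, 0, 2376/127]
4 nonzero rows, so rank(MP) = 4.

4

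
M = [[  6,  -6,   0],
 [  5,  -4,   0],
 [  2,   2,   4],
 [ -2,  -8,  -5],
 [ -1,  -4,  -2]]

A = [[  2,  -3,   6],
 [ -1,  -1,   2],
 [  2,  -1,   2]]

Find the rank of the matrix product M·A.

2

First compute MA:
[[ 18, -12,  24],
 [ 14, -11,  22],
 [ 10, -12,  24],
 [ -6,  19, -38],
 [ -2,   9, -18]]
Now row reduce the product.
R2 ← R2 − (7/9)·R1: [0, -5/3, 10/3]
R3 ← R3 − (5/9)·R1: [0, -16/3, 32/3]
R4 ← R4 + (1/3)·R1: [0, 15, -30]
R5 ← R5 + (1/9)·R1: [0, 23/3, -46/3]
R3 ← R3 − (16/5)·R2: [0, 0, 0]
R4 ← R4 + (9)·R2: [0, 0, 0]
R5 ← R5 + (23/5)·R2: [0, 0, 0]
2 nonzero rows, so rank(MA) = 2.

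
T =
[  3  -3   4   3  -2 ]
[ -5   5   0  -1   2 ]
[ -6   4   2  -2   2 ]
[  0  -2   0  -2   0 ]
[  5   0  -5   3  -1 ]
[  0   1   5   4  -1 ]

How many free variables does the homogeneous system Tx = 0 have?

2

Row reduce to echelon form.
R2 ← R2 + (5/3)·R1: [0, 0, 20/3, 4, -4/3]
R3 ← R3 + (2)·R1: [0, -2, 10, 4, -2]
R5 ← R5 − (5/3)·R1: [0, 5, -35/3, -2, 7/3]
Swap R2 ↔ R3
R4 ← R4 − R2: [0, 0, -10, -6, 2]
R5 ← R5 + (5/2)·R2: [0, 0, 40/3, 8, -8/3]
R6 ← R6 + (1/2)·R2: [0, 0, 10, 6, -2]
R4 ← R4 + (3/2)·R3: [0, 0, 0, 0, 0]
R5 ← R5 − (2)·R3: [0, 0, 0, 0, 0]
R6 ← R6 − (3/2)·R3: [0, 0, 0, 0, 0]
3 nonzero rows, so rank(T) = 3.
T has 5 columns; by rank–nullity, nullity = 5 − 3 = 2.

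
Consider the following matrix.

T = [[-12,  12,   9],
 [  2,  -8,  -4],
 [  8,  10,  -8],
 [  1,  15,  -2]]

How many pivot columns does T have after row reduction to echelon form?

3

Row reduce to echelon form.
R2 ← R2 + (1/6)·R1: [0, -6, -5/2]
R3 ← R3 + (2/3)·R1: [0, 18, -2]
R4 ← R4 + (1/12)·R1: [0, 16, -5/4]
R3 ← R3 + (3)·R2: [0, 0, -19/2]
R4 ← R4 + (8/3)·R2: [0, 0, -95/12]
R4 ← R4 − (5/6)·R3: [0, 0, 0]
Echelon form has 3 nonzero rows, so rank(T) = 3.
Each nonzero row contributes one pivot column: 3 pivot columns.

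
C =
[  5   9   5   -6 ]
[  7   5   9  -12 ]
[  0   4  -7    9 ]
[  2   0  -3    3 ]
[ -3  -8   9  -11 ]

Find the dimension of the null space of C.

0

Row reduce to echelon form.
R2 ← R2 − (7/5)·R1: [0, -38/5, 2, -18/5]
R4 ← R4 − (2/5)·R1: [0, -18/5, -5, 27/5]
R5 ← R5 + (3/5)·R1: [0, -13/5, 12, -73/5]
R3 ← R3 + (10/19)·R2: [0, 0, -113/19, 135/19]
R4 ← R4 − (9/19)·R2: [0, 0, -113/19, 135/19]
R5 ← R5 − (13/38)·R2: [0, 0, 215/19, -254/19]
R4 ← R4 − R3: [0, 0, 0, 0]
R5 ← R5 + (215/113)·R3: [0, 0, 0, 17/113]
Swap R4 ↔ R5
4 nonzero rows, so rank(C) = 4.
C has 4 columns; by rank–nullity, nullity = 4 − 4 = 0.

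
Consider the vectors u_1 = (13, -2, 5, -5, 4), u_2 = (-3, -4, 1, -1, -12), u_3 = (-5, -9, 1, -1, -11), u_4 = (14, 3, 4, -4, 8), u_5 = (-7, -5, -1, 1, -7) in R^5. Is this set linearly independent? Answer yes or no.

Form the matrix with these vectors as rows and row reduce.
R2 ← R2 + (3/13)·R1: [0, -58/13, 28/13, -28/13, -144/13]
R3 ← R3 + (5/13)·R1: [0, -127/13, 38/13, -38/13, -123/13]
R4 ← R4 − (14/13)·R1: [0, 67/13, -18/13, 18/13, 48/13]
R5 ← R5 + (7/13)·R1: [0, -79/13, 22/13, -22/13, -63/13]
R3 ← R3 − (127/58)·R2: [0, 0, -52/29, 52/29, 429/29]
R4 ← R4 + (67/58)·R2: [0, 0, 32/29, -32/29, -264/29]
R5 ← R5 − (79/58)·R2: [0, 0, -36/29, 36/29, 297/29]
R4 ← R4 + (8/13)·R3: [0, 0, 0, 0, 0]
R5 ← R5 − (9/13)·R3: [0, 0, 0, 0, 0]
3 nonzero rows, so the 5 vectors span a space of dimension 3.
Since 3 < 5, the vectors are linearly dependent.

no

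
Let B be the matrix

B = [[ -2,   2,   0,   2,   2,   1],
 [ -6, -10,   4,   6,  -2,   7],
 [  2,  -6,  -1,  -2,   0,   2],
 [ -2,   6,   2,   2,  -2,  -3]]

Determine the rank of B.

Row reduce to echelon form.
R2 ← R2 − (3)·R1: [0, -16, 4, 0, -8, 4]
R3 ← R3 + R1: [0, -4, -1, 0, 2, 3]
R4 ← R4 − R1: [0, 4, 2, 0, -4, -4]
R3 ← R3 − (1/4)·R2: [0, 0, -2, 0, 4, 2]
R4 ← R4 + (1/4)·R2: [0, 0, 3, 0, -6, -3]
R4 ← R4 + (3/2)·R3: [0, 0, 0, 0, 0, 0]
Echelon form has 3 nonzero rows, so rank(B) = 3.

3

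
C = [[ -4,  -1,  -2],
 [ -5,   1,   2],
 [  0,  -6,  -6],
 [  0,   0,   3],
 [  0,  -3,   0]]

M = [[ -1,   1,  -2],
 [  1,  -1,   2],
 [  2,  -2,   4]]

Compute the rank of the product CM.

1

First compute CM:
[[ -1,   1,  -2],
 [ 10, -10,  20],
 [-18,  18, -36],
 [  6,  -6,  12],
 [ -3,   3,  -6]]
Now row reduce the product.
R2 ← R2 + (10)·R1: [0, 0, 0]
R3 ← R3 − (18)·R1: [0, 0, 0]
R4 ← R4 + (6)·R1: [0, 0, 0]
R5 ← R5 − (3)·R1: [0, 0, 0]
1 nonzero row, so rank(CM) = 1.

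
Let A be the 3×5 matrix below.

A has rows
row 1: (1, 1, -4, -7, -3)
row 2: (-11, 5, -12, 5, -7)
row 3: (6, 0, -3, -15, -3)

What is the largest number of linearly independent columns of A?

Row reduce to echelon form.
R2 ← R2 + (11)·R1: [0, 16, -56, -72, -40]
R3 ← R3 − (6)·R1: [0, -6, 21, 27, 15]
R3 ← R3 + (3/8)·R2: [0, 0, 0, 0, 0]
Echelon form has 2 nonzero rows, so rank(A) = 2.
The rank gives the maximum number of linearly independent columns: 2.

2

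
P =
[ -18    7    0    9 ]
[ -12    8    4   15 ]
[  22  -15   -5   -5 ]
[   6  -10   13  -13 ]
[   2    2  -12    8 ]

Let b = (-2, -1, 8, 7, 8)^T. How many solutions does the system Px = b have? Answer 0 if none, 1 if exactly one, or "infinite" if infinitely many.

Row reduce the augmented matrix [P | b].
R2 ← R2 − (2/3)·R1: [0, 10/3, 4, 9, 1/3]
R3 ← R3 + (11/9)·R1: [0, -58/9, -5, 6, 50/9]
R4 ← R4 + (1/3)·R1: [0, -23/3, 13, -10, 19/3]
R5 ← R5 + (1/9)·R1: [0, 25/9, -12, 9, 70/9]
R3 ← R3 + (29/15)·R2: [0, 0, 41/15, 117/5, 31/5]
R4 ← R4 + (23/10)·R2: [0, 0, 111/5, 107/10, 71/10]
R5 ← R5 − (5/6)·R2: [0, 0, -46/3, 3/2, 15/2]
R4 ← R4 − (333/41)·R3: [0, 0, 0, -14707/82, -3547/82]
R5 ← R5 + (230/41)·R3: [0, 0, 0, 10887/82, 3467/82]
R5 ← R5 + (57/77)·R4: [0, 0, 0, 0, 790/77]
The echelon form has 5 nonzero rows; the last pivot sits in the augmented column, so rank(P) = 4 but rank([P|b]) = 5.
Since the ranks differ, the system is inconsistent.
It has no solutions.

0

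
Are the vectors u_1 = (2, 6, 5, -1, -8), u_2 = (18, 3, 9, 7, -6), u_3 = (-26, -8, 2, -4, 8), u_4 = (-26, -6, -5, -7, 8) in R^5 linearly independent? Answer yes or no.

no

Form the matrix with these vectors as rows and row reduce.
R2 ← R2 − (9)·R1: [0, -51, -36, 16, 66]
R3 ← R3 + (13)·R1: [0, 70, 67, -17, -96]
R4 ← R4 + (13)·R1: [0, 72, 60, -20, -96]
R3 ← R3 + (70/51)·R2: [0, 0, 299/17, 253/51, -92/17]
R4 ← R4 + (24/17)·R2: [0, 0, 156/17, 44/17, -48/17]
R4 ← R4 − (12/23)·R3: [0, 0, 0, 0, 0]
3 nonzero rows, so the 4 vectors span a space of dimension 3.
Since 3 < 4, the vectors are linearly dependent.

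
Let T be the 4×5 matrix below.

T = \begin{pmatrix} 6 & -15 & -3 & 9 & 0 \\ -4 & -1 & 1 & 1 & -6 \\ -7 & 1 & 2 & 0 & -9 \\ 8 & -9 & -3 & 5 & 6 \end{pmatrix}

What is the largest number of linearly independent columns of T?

Row reduce to echelon form.
R2 ← R2 + (2/3)·R1: [0, -11, -1, 7, -6]
R3 ← R3 + (7/6)·R1: [0, -33/2, -3/2, 21/2, -9]
R4 ← R4 − (4/3)·R1: [0, 11, 1, -7, 6]
R3 ← R3 − (3/2)·R2: [0, 0, 0, 0, 0]
R4 ← R4 + R2: [0, 0, 0, 0, 0]
Echelon form has 2 nonzero rows, so rank(T) = 2.
The rank gives the maximum number of linearly independent columns: 2.

2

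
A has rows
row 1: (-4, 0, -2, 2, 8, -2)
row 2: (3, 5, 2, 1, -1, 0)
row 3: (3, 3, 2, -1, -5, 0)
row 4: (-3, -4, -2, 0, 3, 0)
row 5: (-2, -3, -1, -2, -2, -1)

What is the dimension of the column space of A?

3

Row reduce to echelon form.
R2 ← R2 + (3/4)·R1: [0, 5, 1/2, 5/2, 5, -3/2]
R3 ← R3 + (3/4)·R1: [0, 3, 1/2, 1/2, 1, -3/2]
R4 ← R4 − (3/4)·R1: [0, -4, -1/2, -3/2, -3, 3/2]
R5 ← R5 − (1/2)·R1: [0, -3, 0, -3, -6, 0]
R3 ← R3 − (3/5)·R2: [0, 0, 1/5, -1, -2, -3/5]
R4 ← R4 + (4/5)·R2: [0, 0, -1/10, 1/2, 1, 3/10]
R5 ← R5 + (3/5)·R2: [0, 0, 3/10, -3/2, -3, -9/10]
R4 ← R4 + (1/2)·R3: [0, 0, 0, 0, 0, 0]
R5 ← R5 − (3/2)·R3: [0, 0, 0, 0, 0, 0]
Echelon form has 3 nonzero rows, so rank(A) = 3.
The column space has dimension equal to the rank: 3.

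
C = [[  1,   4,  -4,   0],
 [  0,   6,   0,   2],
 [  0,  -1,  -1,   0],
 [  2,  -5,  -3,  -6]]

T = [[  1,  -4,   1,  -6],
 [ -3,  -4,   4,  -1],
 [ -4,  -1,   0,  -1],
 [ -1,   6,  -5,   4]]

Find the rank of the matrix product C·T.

First compute CT:
[[  5, -16,  17,  -6],
 [-20, -12,  14,   2],
 [  7,   5,  -4,   2],
 [ 35, -21,  12, -28]]
Now row reduce the product.
R2 ← R2 + (4)·R1: [0, -76, 82, -22]
R3 ← R3 − (7/5)·R1: [0, 137/5, -139/5, 52/5]
R4 ← R4 − (7)·R1: [0, 91, -107, 14]
R3 ← R3 + (137/380)·R2: [0, 0, 67/38, 469/190]
R4 ← R4 + (91/76)·R2: [0, 0, -335/38, -469/38]
R4 ← R4 + (5)·R3: [0, 0, 0, 0]
3 nonzero rows, so rank(CT) = 3.

3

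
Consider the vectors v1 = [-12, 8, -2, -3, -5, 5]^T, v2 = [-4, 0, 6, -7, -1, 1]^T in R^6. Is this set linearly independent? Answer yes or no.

Form the matrix with these vectors as rows and row reduce.
R2 ← R2 − (1/3)·R1: [0, -8/3, 20/3, -6, 2/3, -2/3]
2 nonzero rows, so the 2 vectors span a space of dimension 2.
Since 2 = 2, the vectors are linearly independent.

yes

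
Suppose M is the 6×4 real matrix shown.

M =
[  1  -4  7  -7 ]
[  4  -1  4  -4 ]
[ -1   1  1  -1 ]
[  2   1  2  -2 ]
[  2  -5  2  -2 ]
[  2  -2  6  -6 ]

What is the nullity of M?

1

Row reduce to echelon form.
R2 ← R2 − (4)·R1: [0, 15, -24, 24]
R3 ← R3 + R1: [0, -3, 8, -8]
R4 ← R4 − (2)·R1: [0, 9, -12, 12]
R5 ← R5 − (2)·R1: [0, 3, -12, 12]
R6 ← R6 − (2)·R1: [0, 6, -8, 8]
R3 ← R3 + (1/5)·R2: [0, 0, 16/5, -16/5]
R4 ← R4 − (3/5)·R2: [0, 0, 12/5, -12/5]
R5 ← R5 − (1/5)·R2: [0, 0, -36/5, 36/5]
R6 ← R6 − (2/5)·R2: [0, 0, 8/5, -8/5]
R4 ← R4 − (3/4)·R3: [0, 0, 0, 0]
R5 ← R5 + (9/4)·R3: [0, 0, 0, 0]
R6 ← R6 − (1/2)·R3: [0, 0, 0, 0]
3 nonzero rows, so rank(M) = 3.
M has 4 columns; by rank–nullity, nullity = 4 − 3 = 1.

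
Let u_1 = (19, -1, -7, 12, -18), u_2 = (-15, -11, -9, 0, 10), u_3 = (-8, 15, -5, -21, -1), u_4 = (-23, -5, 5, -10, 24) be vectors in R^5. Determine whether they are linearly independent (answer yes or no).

yes

Form the matrix with these vectors as rows and row reduce.
R2 ← R2 + (15/19)·R1: [0, -224/19, -276/19, 180/19, -80/19]
R3 ← R3 + (8/19)·R1: [0, 277/19, -151/19, -303/19, -163/19]
R4 ← R4 + (23/19)·R1: [0, -118/19, -66/19, 86/19, 42/19]
R3 ← R3 + (277/224)·R2: [0, 0, -1451/56, -237/56, -193/14]
R4 ← R4 − (59/112)·R2: [0, 0, 117/28, -13/28, 31/7]
R4 ← R4 + (234/1451)·R3: [0, 0, 0, -1664/1451, 3200/1451]
4 nonzero rows, so the 4 vectors span a space of dimension 4.
Since 4 = 4, the vectors are linearly independent.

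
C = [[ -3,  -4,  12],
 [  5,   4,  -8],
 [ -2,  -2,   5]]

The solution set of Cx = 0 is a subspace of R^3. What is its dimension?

1

Row reduce to echelon form.
R2 ← R2 + (5/3)·R1: [0, -8/3, 12]
R3 ← R3 − (2/3)·R1: [0, 2/3, -3]
R3 ← R3 + (1/4)·R2: [0, 0, 0]
2 nonzero rows, so rank(C) = 2.
C has 3 columns; by rank–nullity, nullity = 3 − 2 = 1.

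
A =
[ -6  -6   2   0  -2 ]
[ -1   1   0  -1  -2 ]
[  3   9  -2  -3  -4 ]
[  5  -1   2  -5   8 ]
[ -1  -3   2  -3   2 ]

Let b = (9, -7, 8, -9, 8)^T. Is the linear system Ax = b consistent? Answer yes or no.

Row reduce the augmented matrix [A | b].
R2 ← R2 − (1/6)·R1: [0, 2, -1/3, -1, -5/3, -17/2]
R3 ← R3 + (1/2)·R1: [0, 6, -1, -3, -5, 25/2]
R4 ← R4 + (5/6)·R1: [0, -6, 11/3, -5, 19/3, -3/2]
R5 ← R5 − (1/6)·R1: [0, -2, 5/3, -3, 7/3, 13/2]
R3 ← R3 − (3)·R2: [0, 0, 0, 0, 0, 38]
R4 ← R4 + (3)·R2: [0, 0, 8/3, -8, 4/3, -27]
R5 ← R5 + R2: [0, 0, 4/3, -4, 2/3, -2]
Swap R3 ↔ R4
R5 ← R5 − (1/2)·R3: [0, 0, 0, 0, 0, 23/2]
R5 ← R5 − (23/76)·R4: [0, 0, 0, 0, 0, 0]
The echelon form has 4 nonzero rows; the last pivot sits in the augmented column, so rank(A) = 3 but rank([A|b]) = 4.
Since the ranks differ, the system is inconsistent.

no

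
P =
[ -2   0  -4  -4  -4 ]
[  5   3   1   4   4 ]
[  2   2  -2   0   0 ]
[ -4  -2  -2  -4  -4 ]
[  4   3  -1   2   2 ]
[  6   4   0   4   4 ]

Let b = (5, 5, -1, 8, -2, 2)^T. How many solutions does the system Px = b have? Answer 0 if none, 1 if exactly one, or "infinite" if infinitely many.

Row reduce the augmented matrix [P | b].
R2 ← R2 + (5/2)·R1: [0, 3, -9, -6, -6, 35/2]
R3 ← R3 + R1: [0, 2, -6, -4, -4, 4]
R4 ← R4 − (2)·R1: [0, -2, 6, 4, 4, -2]
R5 ← R5 + (2)·R1: [0, 3, -9, -6, -6, 8]
R6 ← R6 + (3)·R1: [0, 4, -12, -8, -8, 17]
R3 ← R3 − (2/3)·R2: [0, 0, 0, 0, 0, -23/3]
R4 ← R4 + (2/3)·R2: [0, 0, 0, 0, 0, 29/3]
R5 ← R5 − R2: [0, 0, 0, 0, 0, -19/2]
R6 ← R6 − (4/3)·R2: [0, 0, 0, 0, 0, -19/3]
R4 ← R4 + (29/23)·R3: [0, 0, 0, 0, 0, 0]
R5 ← R5 − (57/46)·R3: [0, 0, 0, 0, 0, 0]
R6 ← R6 − (19/23)·R3: [0, 0, 0, 0, 0, 0]
The echelon form has 3 nonzero rows; the last pivot sits in the augmented column, so rank(P) = 2 but rank([P|b]) = 3.
Since the ranks differ, the system is inconsistent.
It has no solutions.

0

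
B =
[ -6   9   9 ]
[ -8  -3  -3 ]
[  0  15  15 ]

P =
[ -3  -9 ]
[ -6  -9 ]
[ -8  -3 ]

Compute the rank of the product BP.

2

First compute BP:
[[-108, -54],
 [ 66, 108],
 [-210, -180]]
Now row reduce the product.
R2 ← R2 + (11/18)·R1: [0, 75]
R3 ← R3 − (35/18)·R1: [0, -75]
R3 ← R3 + R2: [0, 0]
2 nonzero rows, so rank(BP) = 2.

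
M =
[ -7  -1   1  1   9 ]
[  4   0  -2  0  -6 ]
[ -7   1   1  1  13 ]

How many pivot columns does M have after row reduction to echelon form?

Row reduce to echelon form.
R2 ← R2 + (4/7)·R1: [0, -4/7, -10/7, 4/7, -6/7]
R3 ← R3 − R1: [0, 2, 0, 0, 4]
R3 ← R3 + (7/2)·R2: [0, 0, -5, 2, 1]
Echelon form has 3 nonzero rows, so rank(M) = 3.
Each nonzero row contributes one pivot column: 3 pivot columns.

3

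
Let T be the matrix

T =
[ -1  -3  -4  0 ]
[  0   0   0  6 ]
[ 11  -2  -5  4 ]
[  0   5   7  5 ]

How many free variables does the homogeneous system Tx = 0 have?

1

Row reduce to echelon form.
R3 ← R3 + (11)·R1: [0, -35, -49, 4]
Swap R2 ↔ R3
R4 ← R4 + (1/7)·R2: [0, 0, 0, 39/7]
R4 ← R4 − (13/14)·R3: [0, 0, 0, 0]
3 nonzero rows, so rank(T) = 3.
T has 4 columns; by rank–nullity, nullity = 4 − 3 = 1.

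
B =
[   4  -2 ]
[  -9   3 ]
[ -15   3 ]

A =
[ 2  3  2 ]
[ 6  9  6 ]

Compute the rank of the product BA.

1

First compute BA:
[[ -4,  -6,  -4],
 [  0,   0,   0],
 [-12, -18, -12]]
Now row reduce the product.
R3 ← R3 − (3)·R1: [0, 0, 0]
1 nonzero row, so rank(BA) = 1.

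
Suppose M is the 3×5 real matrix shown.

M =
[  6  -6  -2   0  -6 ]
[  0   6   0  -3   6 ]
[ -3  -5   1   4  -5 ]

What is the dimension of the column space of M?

2

Row reduce to echelon form.
R3 ← R3 + (1/2)·R1: [0, -8, 0, 4, -8]
R3 ← R3 + (4/3)·R2: [0, 0, 0, 0, 0]
Echelon form has 2 nonzero rows, so rank(M) = 2.
The column space has dimension equal to the rank: 2.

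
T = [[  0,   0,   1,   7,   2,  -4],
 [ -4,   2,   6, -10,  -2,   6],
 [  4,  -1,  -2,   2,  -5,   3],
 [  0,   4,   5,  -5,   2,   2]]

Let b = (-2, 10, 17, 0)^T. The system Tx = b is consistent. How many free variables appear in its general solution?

Row reduce the augmented matrix [T | b].
Swap R1 ↔ R2
R3 ← R3 + R1: [0, 1, 4, -8, -7, 9, 27]
Swap R2 ↔ R3
R4 ← R4 − (4)·R2: [0, 0, -11, 27, 30, -34, -108]
R4 ← R4 + (11)·R3: [0, 0, 0, 104, 52, -78, -130]
The echelon form has 4 nonzero rows, and every pivot lies in the first 6 columns, so rank(T) = rank([T|b]) = 4.
The system is consistent.
Free variables = (unknowns) − (rank) = 6 − 4 = 2.

2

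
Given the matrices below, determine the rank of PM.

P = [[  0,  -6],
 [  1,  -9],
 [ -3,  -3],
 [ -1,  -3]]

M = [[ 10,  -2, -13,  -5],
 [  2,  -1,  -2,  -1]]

First compute PM:
[[-12,   6,  12,   6],
 [ -8,   7,   5,   4],
 [-36,   9,  45,  18],
 [-16,   5,  19,   8]]
Now row reduce the product.
R2 ← R2 − (2/3)·R1: [0, 3, -3, 0]
R3 ← R3 − (3)·R1: [0, -9, 9, 0]
R4 ← R4 − (4/3)·R1: [0, -3, 3, 0]
R3 ← R3 + (3)·R2: [0, 0, 0, 0]
R4 ← R4 + R2: [0, 0, 0, 0]
2 nonzero rows, so rank(PM) = 2.

2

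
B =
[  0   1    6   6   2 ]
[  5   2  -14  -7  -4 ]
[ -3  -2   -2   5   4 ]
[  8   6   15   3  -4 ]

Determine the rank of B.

4

Row reduce to echelon form.
Swap R1 ↔ R2
R3 ← R3 + (3/5)·R1: [0, -4/5, -52/5, 4/5, 8/5]
R4 ← R4 − (8/5)·R1: [0, 14/5, 187/5, 71/5, 12/5]
R3 ← R3 + (4/5)·R2: [0, 0, -28/5, 28/5, 16/5]
R4 ← R4 − (14/5)·R2: [0, 0, 103/5, -13/5, -16/5]
R4 ← R4 + (103/28)·R3: [0, 0, 0, 18, 60/7]
Echelon form has 4 nonzero rows, so rank(B) = 4.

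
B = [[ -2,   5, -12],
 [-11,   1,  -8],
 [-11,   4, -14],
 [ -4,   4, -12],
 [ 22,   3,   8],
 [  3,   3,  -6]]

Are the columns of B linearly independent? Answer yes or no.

Row reduce B to echelon form.
R2 ← R2 − (11/2)·R1: [0, -53/2, 58]
R3 ← R3 − (11/2)·R1: [0, -47/2, 52]
R4 ← R4 − (2)·R1: [0, -6, 12]
R5 ← R5 + (11)·R1: [0, 58, -124]
R6 ← R6 + (3/2)·R1: [0, 21/2, -24]
R3 ← R3 − (47/53)·R2: [0, 0, 30/53]
R4 ← R4 − (12/53)·R2: [0, 0, -60/53]
R5 ← R5 + (116/53)·R2: [0, 0, 156/53]
R6 ← R6 + (21/53)·R2: [0, 0, -54/53]
R4 ← R4 + (2)·R3: [0, 0, 0]
R5 ← R5 − (26/5)·R3: [0, 0, 0]
R6 ← R6 + (9/5)·R3: [0, 0, 0]
3 pivots among 3 columns.
Every column is a pivot column, so the columns are linearly independent.

yes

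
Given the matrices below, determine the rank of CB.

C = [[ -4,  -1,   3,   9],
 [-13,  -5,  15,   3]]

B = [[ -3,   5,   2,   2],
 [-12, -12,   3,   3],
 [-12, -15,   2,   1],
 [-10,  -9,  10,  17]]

First compute CB:
[[-102, -134,  85, 145],
 [-111, -257,  19,  25]]
Now row reduce the product.
R2 ← R2 − (37/34)·R1: [0, -1890/17, -147/2, -4515/34]
2 nonzero rows, so rank(CB) = 2.

2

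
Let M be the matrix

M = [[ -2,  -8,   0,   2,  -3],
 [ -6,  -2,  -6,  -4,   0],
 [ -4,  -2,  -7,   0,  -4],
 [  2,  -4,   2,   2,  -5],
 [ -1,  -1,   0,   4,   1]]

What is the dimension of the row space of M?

5

Row reduce to echelon form.
R2 ← R2 − (3)·R1: [0, 22, -6, -10, 9]
R3 ← R3 − (2)·R1: [0, 14, -7, -4, 2]
R4 ← R4 + R1: [0, -12, 2, 4, -8]
R5 ← R5 − (1/2)·R1: [0, 3, 0, 3, 5/2]
R3 ← R3 − (7/11)·R2: [0, 0, -35/11, 26/11, -41/11]
R4 ← R4 + (6/11)·R2: [0, 0, -14/11, -16/11, -34/11]
R5 ← R5 − (3/22)·R2: [0, 0, 9/11, 48/11, 14/11]
R4 ← R4 − (2/5)·R3: [0, 0, 0, -12/5, -8/5]
R5 ← R5 + (9/35)·R3: [0, 0, 0, 174/35, 11/35]
R5 ← R5 + (29/14)·R4: [0, 0, 0, 0, -3]
Echelon form has 5 nonzero rows, so rank(M) = 5.
The row space has dimension equal to the rank: 5.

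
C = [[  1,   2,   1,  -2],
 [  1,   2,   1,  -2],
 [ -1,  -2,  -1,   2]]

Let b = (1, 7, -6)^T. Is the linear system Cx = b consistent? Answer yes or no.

Row reduce the augmented matrix [C | b].
R2 ← R2 − R1: [0, 0, 0, 0, 6]
R3 ← R3 + R1: [0, 0, 0, 0, -5]
R3 ← R3 + (5/6)·R2: [0, 0, 0, 0, 0]
The echelon form has 2 nonzero rows; the last pivot sits in the augmented column, so rank(C) = 1 but rank([C|b]) = 2.
Since the ranks differ, the system is inconsistent.

no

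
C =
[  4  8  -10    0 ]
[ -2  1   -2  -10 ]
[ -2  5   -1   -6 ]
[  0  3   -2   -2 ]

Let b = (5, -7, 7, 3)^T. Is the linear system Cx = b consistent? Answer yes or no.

no

Row reduce the augmented matrix [C | b].
R2 ← R2 + (1/2)·R1: [0, 5, -7, -10, -9/2]
R3 ← R3 + (1/2)·R1: [0, 9, -6, -6, 19/2]
R3 ← R3 − (9/5)·R2: [0, 0, 33/5, 12, 88/5]
R4 ← R4 − (3/5)·R2: [0, 0, 11/5, 4, 57/10]
R4 ← R4 − (1/3)·R3: [0, 0, 0, 0, -1/6]
The echelon form has 4 nonzero rows; the last pivot sits in the augmented column, so rank(C) = 3 but rank([C|b]) = 4.
Since the ranks differ, the system is inconsistent.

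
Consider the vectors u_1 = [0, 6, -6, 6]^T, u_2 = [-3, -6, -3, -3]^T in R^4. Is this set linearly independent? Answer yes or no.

Form the matrix with these vectors as rows and row reduce.
Swap R1 ↔ R2
2 nonzero rows, so the 2 vectors span a space of dimension 2.
Since 2 = 2, the vectors are linearly independent.

yes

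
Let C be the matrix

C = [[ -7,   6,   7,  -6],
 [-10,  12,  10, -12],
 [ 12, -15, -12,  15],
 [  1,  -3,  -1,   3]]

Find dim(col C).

2

Row reduce to echelon form.
R2 ← R2 − (10/7)·R1: [0, 24/7, 0, -24/7]
R3 ← R3 + (12/7)·R1: [0, -33/7, 0, 33/7]
R4 ← R4 + (1/7)·R1: [0, -15/7, 0, 15/7]
R3 ← R3 + (11/8)·R2: [0, 0, 0, 0]
R4 ← R4 + (5/8)·R2: [0, 0, 0, 0]
Echelon form has 2 nonzero rows, so rank(C) = 2.
The column space has dimension equal to the rank: 2.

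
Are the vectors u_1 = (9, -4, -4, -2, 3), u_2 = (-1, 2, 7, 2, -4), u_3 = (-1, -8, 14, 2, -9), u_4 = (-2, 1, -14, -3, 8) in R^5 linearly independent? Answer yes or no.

Form the matrix with these vectors as rows and row reduce.
R2 ← R2 + (1/9)·R1: [0, 14/9, 59/9, 16/9, -11/3]
R3 ← R3 + (1/9)·R1: [0, -76/9, 122/9, 16/9, -26/3]
R4 ← R4 + (2/9)·R1: [0, 1/9, -134/9, -31/9, 26/3]
R3 ← R3 + (38/7)·R2: [0, 0, 344/7, 80/7, -200/7]
R4 ← R4 − (1/14)·R2: [0, 0, -215/14, -25/7, 125/14]
R4 ← R4 + (5/16)·R3: [0, 0, 0, 0, 0]
3 nonzero rows, so the 4 vectors span a space of dimension 3.
Since 3 < 4, the vectors are linearly dependent.

no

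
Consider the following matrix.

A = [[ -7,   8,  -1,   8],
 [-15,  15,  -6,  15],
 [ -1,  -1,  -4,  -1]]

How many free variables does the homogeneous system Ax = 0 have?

Row reduce to echelon form.
R2 ← R2 − (15/7)·R1: [0, -15/7, -27/7, -15/7]
R3 ← R3 − (1/7)·R1: [0, -15/7, -27/7, -15/7]
R3 ← R3 − R2: [0, 0, 0, 0]
2 nonzero rows, so rank(A) = 2.
A has 4 columns; by rank–nullity, nullity = 4 − 2 = 2.

2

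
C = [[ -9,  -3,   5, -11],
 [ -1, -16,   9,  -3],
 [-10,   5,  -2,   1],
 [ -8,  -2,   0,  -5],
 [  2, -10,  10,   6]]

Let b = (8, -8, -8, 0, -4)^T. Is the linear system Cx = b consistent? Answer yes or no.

Row reduce the augmented matrix [C | b].
R2 ← R2 − (1/9)·R1: [0, -47/3, 76/9, -16/9, -80/9]
R3 ← R3 − (10/9)·R1: [0, 25/3, -68/9, 119/9, -152/9]
R4 ← R4 − (8/9)·R1: [0, 2/3, -40/9, 43/9, -64/9]
R5 ← R5 + (2/9)·R1: [0, -32/3, 100/9, 32/9, -20/9]
R3 ← R3 + (25/47)·R2: [0, 0, -144/47, 577/47, -1016/47]
R4 ← R4 + (2/47)·R2: [0, 0, -192/47, 221/47, -352/47]
R5 ← R5 − (32/47)·R2: [0, 0, 252/47, 224/47, 180/47]
R4 ← R4 − (4/3)·R3: [0, 0, 0, -35/3, 64/3]
R5 ← R5 + (7/4)·R3: [0, 0, 0, 105/4, -34]
R5 ← R5 + (9/4)·R4: [0, 0, 0, 0, 14]
The echelon form has 5 nonzero rows; the last pivot sits in the augmented column, so rank(C) = 4 but rank([C|b]) = 5.
Since the ranks differ, the system is inconsistent.

no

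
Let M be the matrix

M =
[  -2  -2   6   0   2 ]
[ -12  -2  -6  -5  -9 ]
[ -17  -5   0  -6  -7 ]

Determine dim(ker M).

Row reduce to echelon form.
R2 ← R2 − (6)·R1: [0, 10, -42, -5, -21]
R3 ← R3 − (17/2)·R1: [0, 12, -51, -6, -24]
R3 ← R3 − (6/5)·R2: [0, 0, -3/5, 0, 6/5]
3 nonzero rows, so rank(M) = 3.
M has 5 columns; by rank–nullity, nullity = 5 − 3 = 2.

2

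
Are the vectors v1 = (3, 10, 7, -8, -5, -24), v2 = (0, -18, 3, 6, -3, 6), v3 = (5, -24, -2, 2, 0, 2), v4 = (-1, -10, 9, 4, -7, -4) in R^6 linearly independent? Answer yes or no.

no

Form the matrix with these vectors as rows and row reduce.
R3 ← R3 − (5/3)·R1: [0, -122/3, -41/3, 46/3, 25/3, 42]
R4 ← R4 + (1/3)·R1: [0, -20/3, 34/3, 4/3, -26/3, -12]
R3 ← R3 − (61/27)·R2: [0, 0, -184/9, 16/9, 136/9, 256/9]
R4 ← R4 − (10/27)·R2: [0, 0, 92/9, -8/9, -68/9, -128/9]
R4 ← R4 + (1/2)·R3: [0, 0, 0, 0, 0, 0]
3 nonzero rows, so the 4 vectors span a space of dimension 3.
Since 3 < 4, the vectors are linearly dependent.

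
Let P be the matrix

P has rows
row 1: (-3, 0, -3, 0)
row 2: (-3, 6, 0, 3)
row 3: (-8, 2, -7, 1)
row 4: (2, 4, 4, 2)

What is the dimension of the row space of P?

2

Row reduce to echelon form.
R2 ← R2 − R1: [0, 6, 3, 3]
R3 ← R3 − (8/3)·R1: [0, 2, 1, 1]
R4 ← R4 + (2/3)·R1: [0, 4, 2, 2]
R3 ← R3 − (1/3)·R2: [0, 0, 0, 0]
R4 ← R4 − (2/3)·R2: [0, 0, 0, 0]
Echelon form has 2 nonzero rows, so rank(P) = 2.
The row space has dimension equal to the rank: 2.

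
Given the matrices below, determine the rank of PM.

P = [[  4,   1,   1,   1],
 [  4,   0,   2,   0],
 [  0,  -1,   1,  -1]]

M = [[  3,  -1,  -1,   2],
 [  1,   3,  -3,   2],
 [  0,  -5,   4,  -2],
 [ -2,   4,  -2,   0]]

First compute PM:
[[ 11,  -2,  -5,   8],
 [ 12, -14,   4,   4],
 [  1, -12,   9,  -4]]
Now row reduce the product.
R2 ← R2 − (12/11)·R1: [0, -130/11, 104/11, -52/11]
R3 ← R3 − (1/11)·R1: [0, -130/11, 104/11, -52/11]
R3 ← R3 − R2: [0, 0, 0, 0]
2 nonzero rows, so rank(PM) = 2.

2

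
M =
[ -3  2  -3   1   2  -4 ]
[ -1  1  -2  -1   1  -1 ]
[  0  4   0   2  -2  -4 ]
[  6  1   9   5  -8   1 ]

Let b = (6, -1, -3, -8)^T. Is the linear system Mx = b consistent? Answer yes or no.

no

Row reduce the augmented matrix [M | b].
R2 ← R2 − (1/3)·R1: [0, 1/3, -1, -4/3, 1/3, 1/3, -3]
R4 ← R4 + (2)·R1: [0, 5, 3, 7, -4, -7, 4]
R3 ← R3 − (12)·R2: [0, 0, 12, 18, -6, -8, 33]
R4 ← R4 − (15)·R2: [0, 0, 18, 27, -9, -12, 49]
R4 ← R4 − (3/2)·R3: [0, 0, 0, 0, 0, 0, -1/2]
The echelon form has 4 nonzero rows; the last pivot sits in the augmented column, so rank(M) = 3 but rank([M|b]) = 4.
Since the ranks differ, the system is inconsistent.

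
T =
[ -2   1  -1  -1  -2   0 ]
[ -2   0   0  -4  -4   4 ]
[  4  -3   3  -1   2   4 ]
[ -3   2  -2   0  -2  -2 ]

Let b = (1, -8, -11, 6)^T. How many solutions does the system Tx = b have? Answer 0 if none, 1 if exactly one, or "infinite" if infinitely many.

Row reduce the augmented matrix [T | b].
R2 ← R2 − R1: [0, -1, 1, -3, -2, 4, -9]
R3 ← R3 + (2)·R1: [0, -1, 1, -3, -2, 4, -9]
R4 ← R4 − (3/2)·R1: [0, 1/2, -1/2, 3/2, 1, -2, 9/2]
R3 ← R3 − R2: [0, 0, 0, 0, 0, 0, 0]
R4 ← R4 + (1/2)·R2: [0, 0, 0, 0, 0, 0, 0]
The echelon form has 2 nonzero rows, and every pivot lies in the first 6 columns, so rank(T) = rank([T|b]) = 2.
The system is consistent.
rank = 2 < 6 unknowns, so there are infinitely many solutions.

infinite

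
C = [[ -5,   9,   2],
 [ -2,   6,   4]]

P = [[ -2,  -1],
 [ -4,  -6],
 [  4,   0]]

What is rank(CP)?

2

First compute CP:
[[-18, -49],
 [ -4, -34]]
Now row reduce the product.
R2 ← R2 − (2/9)·R1: [0, -208/9]
2 nonzero rows, so rank(CP) = 2.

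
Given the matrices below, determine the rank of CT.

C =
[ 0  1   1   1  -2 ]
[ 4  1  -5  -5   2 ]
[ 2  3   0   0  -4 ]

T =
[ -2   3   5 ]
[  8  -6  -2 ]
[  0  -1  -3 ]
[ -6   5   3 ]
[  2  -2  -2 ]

2

First compute CT:
[[ -2,   2,   2],
 [ 34, -18,  14],
 [ 12,  -4,  12]]
Now row reduce the product.
R2 ← R2 + (17)·R1: [0, 16, 48]
R3 ← R3 + (6)·R1: [0, 8, 24]
R3 ← R3 − (1/2)·R2: [0, 0, 0]
2 nonzero rows, so rank(CT) = 2.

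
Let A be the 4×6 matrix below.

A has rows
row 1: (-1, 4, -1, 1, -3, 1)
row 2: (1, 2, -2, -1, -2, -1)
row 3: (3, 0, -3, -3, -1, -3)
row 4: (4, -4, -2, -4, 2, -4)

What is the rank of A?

Row reduce to echelon form.
R2 ← R2 + R1: [0, 6, -3, 0, -5, 0]
R3 ← R3 + (3)·R1: [0, 12, -6, 0, -10, 0]
R4 ← R4 + (4)·R1: [0, 12, -6, 0, -10, 0]
R3 ← R3 − (2)·R2: [0, 0, 0, 0, 0, 0]
R4 ← R4 − (2)·R2: [0, 0, 0, 0, 0, 0]
Echelon form has 2 nonzero rows, so rank(A) = 2.

2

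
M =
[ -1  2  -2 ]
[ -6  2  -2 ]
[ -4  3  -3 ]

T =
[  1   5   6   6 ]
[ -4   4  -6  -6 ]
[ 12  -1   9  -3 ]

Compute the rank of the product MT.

2

First compute MT:
[[-33,   5, -36, -12],
 [-38, -20, -66, -42],
 [-52,  -5, -69, -33]]
Now row reduce the product.
R2 ← R2 − (38/33)·R1: [0, -850/33, -270/11, -310/11]
R3 ← R3 − (52/33)·R1: [0, -425/33, -135/11, -155/11]
R3 ← R3 − (1/2)·R2: [0, 0, 0, 0]
2 nonzero rows, so rank(MT) = 2.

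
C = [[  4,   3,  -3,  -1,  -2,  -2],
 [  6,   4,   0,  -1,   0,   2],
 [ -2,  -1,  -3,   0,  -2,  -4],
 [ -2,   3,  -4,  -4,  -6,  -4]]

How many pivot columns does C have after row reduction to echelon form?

3

Row reduce to echelon form.
R2 ← R2 − (3/2)·R1: [0, -1/2, 9/2, 1/2, 3, 5]
R3 ← R3 + (1/2)·R1: [0, 1/2, -9/2, -1/2, -3, -5]
R4 ← R4 + (1/2)·R1: [0, 9/2, -11/2, -9/2, -7, -5]
R3 ← R3 + R2: [0, 0, 0, 0, 0, 0]
R4 ← R4 + (9)·R2: [0, 0, 35, 0, 20, 40]
Swap R3 ↔ R4
Echelon form has 3 nonzero rows, so rank(C) = 3.
Each nonzero row contributes one pivot column: 3 pivot columns.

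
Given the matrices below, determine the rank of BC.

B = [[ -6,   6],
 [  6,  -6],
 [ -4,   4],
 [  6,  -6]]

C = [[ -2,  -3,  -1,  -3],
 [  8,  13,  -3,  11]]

1

First compute BC:
[[ 60,  96, -12,  84],
 [-60, -96,  12, -84],
 [ 40,  64,  -8,  56],
 [-60, -96,  12, -84]]
Now row reduce the product.
R2 ← R2 + R1: [0, 0, 0, 0]
R3 ← R3 − (2/3)·R1: [0, 0, 0, 0]
R4 ← R4 + R1: [0, 0, 0, 0]
1 nonzero row, so rank(BC) = 1.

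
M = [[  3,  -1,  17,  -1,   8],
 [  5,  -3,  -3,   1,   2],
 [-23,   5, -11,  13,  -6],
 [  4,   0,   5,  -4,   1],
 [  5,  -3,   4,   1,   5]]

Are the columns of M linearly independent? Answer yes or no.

Row reduce M to echelon form.
R2 ← R2 − (5/3)·R1: [0, -4/3, -94/3, 8/3, -34/3]
R3 ← R3 + (23/3)·R1: [0, -8/3, 358/3, 16/3, 166/3]
R4 ← R4 − (4/3)·R1: [0, 4/3, -53/3, -8/3, -29/3]
R5 ← R5 − (5/3)·R1: [0, -4/3, -73/3, 8/3, -25/3]
R3 ← R3 − (2)·R2: [0, 0, 182, 0, 78]
R4 ← R4 + R2: [0, 0, -49, 0, -21]
R5 ← R5 − R2: [0, 0, 7, 0, 3]
R4 ← R4 + (7/26)·R3: [0, 0, 0, 0, 0]
R5 ← R5 − (1/26)·R3: [0, 0, 0, 0, 0]
3 pivots among 5 columns.
Only 3 < 5 pivot columns, so the columns are linearly dependent.

no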